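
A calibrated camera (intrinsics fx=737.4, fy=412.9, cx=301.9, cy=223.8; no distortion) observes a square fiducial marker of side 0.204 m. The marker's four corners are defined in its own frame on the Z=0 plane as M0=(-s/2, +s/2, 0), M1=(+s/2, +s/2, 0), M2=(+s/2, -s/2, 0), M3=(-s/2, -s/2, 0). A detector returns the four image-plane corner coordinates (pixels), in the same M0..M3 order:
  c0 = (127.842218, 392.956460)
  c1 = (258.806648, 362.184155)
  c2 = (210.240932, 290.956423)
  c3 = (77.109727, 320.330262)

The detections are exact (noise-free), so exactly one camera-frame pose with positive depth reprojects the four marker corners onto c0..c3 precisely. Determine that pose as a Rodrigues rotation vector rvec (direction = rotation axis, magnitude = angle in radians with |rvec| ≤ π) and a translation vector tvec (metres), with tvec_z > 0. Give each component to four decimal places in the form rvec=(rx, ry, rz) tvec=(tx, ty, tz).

rvec=(0.0196, -0.1271, -0.3595) tvec=(-0.1945, 0.3087, 1.0823)

Intrinsics K: fx=737.4, fy=412.9, cx=301.9, cy=223.8
Marker side s = 0.204 m; corners in marker frame (Z=0):
  M0 = (-0.1020, +0.1020, 0)
  M1 = (+0.1020, +0.1020, 0)
  M2 = (+0.1020, -0.1020, 0)
  M3 = (-0.1020, -0.1020, 0)
Detected image corners:
  c0 = (127.842218, 392.956460) px
  c1 = (258.806648, 362.184155) px
  c2 = (210.240932, 290.956423) px
  c3 = (77.109727, 320.330262) px
Planar DLT: solve 8×8 A·h = b for H (H[2,2]=1):
  H  [+666.04708 +249.81194 +169.34784]
  H  [-109.36770 +365.71046 +341.57732]
  H  [+0.11142 +0.03854 +1.00000]
B = K⁻¹H; ‖b₁‖=0.923973, ‖b₂‖=0.923973; λ = 2/(‖b₁‖+‖b₂‖) = 1.082282, sign → tz>0 ⇒ λ=+1.082282
r₁ = λ·B[:,0] = (+0.92819,-0.35203,+0.12059); r₂ = λ·B[:,1] = (+0.34957,+0.93598,+0.04171)
r₃ = r₁×r₂ = (-0.12756,+0.00344,+0.99183); SVD([r₁ r₂ r₃]) → R = UVᵀ:
  R  [+0.92819 +0.34957 -0.12756]
  R  [-0.35203 +0.93598 +0.00344]
  R  [+0.12059 +0.04171 +0.99183]
t = (-0.19455, +0.30871, +1.08228) m
tr R = 2.855992; θ = arccos((tr R − 1)/2) = 0.381798 rad = 21.875°
axis k = ((R−Rᵀ)₃₂, (R−Rᵀ)₁₃, (R−Rᵀ)₂₁) / (2 sinθ) = (+0.051365, -0.333002, -0.941526)
rvec = θ·k = (+0.019611, -0.127140, -0.359473)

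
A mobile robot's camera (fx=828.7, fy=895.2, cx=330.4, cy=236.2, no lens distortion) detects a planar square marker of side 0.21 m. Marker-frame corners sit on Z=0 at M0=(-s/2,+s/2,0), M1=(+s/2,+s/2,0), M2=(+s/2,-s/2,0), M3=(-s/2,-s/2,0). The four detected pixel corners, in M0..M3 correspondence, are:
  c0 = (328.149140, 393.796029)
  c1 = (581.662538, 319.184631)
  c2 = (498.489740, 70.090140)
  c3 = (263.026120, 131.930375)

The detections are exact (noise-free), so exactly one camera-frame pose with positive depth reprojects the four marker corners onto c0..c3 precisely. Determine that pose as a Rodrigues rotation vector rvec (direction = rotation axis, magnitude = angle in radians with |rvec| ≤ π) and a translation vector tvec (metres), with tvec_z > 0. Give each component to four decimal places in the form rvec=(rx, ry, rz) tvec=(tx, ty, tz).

Intrinsics K: fx=828.7, fy=895.2, cx=330.4, cy=236.2
Marker side s = 0.21 m; corners in marker frame (Z=0):
  M0 = (-0.1050, +0.1050, 0)
  M1 = (+0.1050, +0.1050, 0)
  M2 = (+0.1050, -0.1050, 0)
  M3 = (-0.1050, -0.1050, 0)
Detected image corners:
  c0 = (328.149140, 393.796029) px
  c1 = (581.662538, 319.184631) px
  c2 = (498.489740, 70.090140) px
  c3 = (263.026120, 131.930375) px
Planar DLT: solve 8×8 A·h = b for H (H[2,2]=1):
  H  [+1218.18367 +189.89678 +418.01767]
  H  [-293.12740 +1126.47578 +223.01484]
  H  [+0.13336 -0.39200 +1.00000]
B = K⁻¹H; ‖b₁‖=1.468562, ‖b₂‖=1.468562; λ = 2/(‖b₁‖+‖b₂‖) = 0.680938, sign → tz>0 ⇒ λ=+0.680938
r₁ = λ·B[:,0] = (+0.96477,-0.24693,+0.09081); r₂ = λ·B[:,1] = (+0.26246,+0.92729,-0.26693)
r₃ = r₁×r₂ = (-0.01829,+0.28136,+0.95943); SVD([r₁ r₂ r₃]) → R = UVᵀ:
  R  [+0.96477 +0.26246 -0.01829]
  R  [-0.24693 +0.92729 +0.28136]
  R  [+0.09081 -0.26693 +0.95943]
t = (+0.07199, -0.01003, +0.68094) m
tr R = 2.851486; θ = arccos((tr R − 1)/2) = 0.387800 rad = 22.219°
axis k = ((R−Rᵀ)₃₂, (R−Rᵀ)₁₃, (R−Rᵀ)₂₁) / (2 sinθ) = (-0.724953, -0.144258, -0.673523)
rvec = θ·k = (-0.281137, -0.055943, -0.261192)

rvec=(-0.2811, -0.0559, -0.2612) tvec=(0.0720, -0.0100, 0.6809)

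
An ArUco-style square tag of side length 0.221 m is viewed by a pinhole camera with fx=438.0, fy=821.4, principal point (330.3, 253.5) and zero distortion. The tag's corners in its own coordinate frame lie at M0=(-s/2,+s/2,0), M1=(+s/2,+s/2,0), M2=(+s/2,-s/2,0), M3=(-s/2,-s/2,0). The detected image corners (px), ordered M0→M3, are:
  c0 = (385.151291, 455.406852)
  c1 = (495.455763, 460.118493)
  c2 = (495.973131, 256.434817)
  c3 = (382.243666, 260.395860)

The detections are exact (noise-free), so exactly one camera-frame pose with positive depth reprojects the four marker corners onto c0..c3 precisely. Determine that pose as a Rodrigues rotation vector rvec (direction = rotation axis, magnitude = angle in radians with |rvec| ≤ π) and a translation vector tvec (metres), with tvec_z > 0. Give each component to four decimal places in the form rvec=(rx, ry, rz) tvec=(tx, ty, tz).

Intrinsics K: fx=438.0, fy=821.4, cx=330.3, cy=253.5
Marker side s = 0.221 m; corners in marker frame (Z=0):
  M0 = (-0.1105, +0.1105, 0)
  M1 = (+0.1105, +0.1105, 0)
  M2 = (+0.1105, -0.1105, 0)
  M3 = (-0.1105, -0.1105, 0)
Detected image corners:
  c0 = (385.151291, 455.406852) px
  c1 = (495.455763, 460.118493) px
  c2 = (495.973131, 256.434817) px
  c3 = (382.243666, 260.395860) px
Planar DLT: solve 8×8 A·h = b for H (H[2,2]=1):
  H  [+420.06839 +67.33530 +438.49527]
  H  [-68.58429 +951.89197 +359.63188]
  H  [-0.19712 +0.14045 +1.00000]
B = K⁻¹H; ‖b₁‖=1.125342, ‖b₂‖=1.125342; λ = 2/(‖b₁‖+‖b₂‖) = 0.888619, sign → tz>0 ⇒ λ=+0.888619
r₁ = λ·B[:,0] = (+0.98433,-0.02014,-0.17517); r₂ = λ·B[:,1] = (+0.04249,+0.99127,+0.12481)
r₃ = r₁×r₂ = (+0.17112,-0.13030,+0.97660); SVD([r₁ r₂ r₃]) → R = UVᵀ:
  R  [+0.98433 +0.04249 +0.17112]
  R  [-0.02014 +0.99127 -0.13030]
  R  [-0.17517 +0.12481 +0.97660]
t = (+0.21951, +0.11482, +0.88862) m
tr R = 2.952199; θ = arccos((tr R − 1)/2) = 0.219072 rad = 12.552°
axis k = ((R−Rᵀ)₃₂, (R−Rᵀ)₁₃, (R−Rᵀ)₂₁) / (2 sinθ) = (+0.586932, +0.796712, -0.144087)
rvec = θ·k = (+0.128580, +0.174537, -0.031565)

rvec=(0.1286, 0.1745, -0.0316) tvec=(0.2195, 0.1148, 0.8886)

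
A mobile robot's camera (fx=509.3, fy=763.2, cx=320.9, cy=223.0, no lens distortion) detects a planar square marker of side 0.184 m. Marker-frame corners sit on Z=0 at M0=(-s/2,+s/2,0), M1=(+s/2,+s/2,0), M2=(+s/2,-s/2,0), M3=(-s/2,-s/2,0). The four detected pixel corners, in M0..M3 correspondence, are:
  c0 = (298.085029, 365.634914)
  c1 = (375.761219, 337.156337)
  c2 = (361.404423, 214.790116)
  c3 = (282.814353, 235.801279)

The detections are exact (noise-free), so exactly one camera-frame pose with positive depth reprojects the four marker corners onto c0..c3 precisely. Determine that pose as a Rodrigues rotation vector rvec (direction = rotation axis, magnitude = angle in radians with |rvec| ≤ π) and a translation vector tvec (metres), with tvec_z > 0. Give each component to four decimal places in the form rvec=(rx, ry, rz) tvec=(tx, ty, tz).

rvec=(-0.0288, -0.3609, -0.1728) tvec=(0.0211, 0.0935, 1.0975)

Intrinsics K: fx=509.3, fy=763.2, cx=320.9, cy=223.0
Marker side s = 0.184 m; corners in marker frame (Z=0):
  M0 = (-0.0920, +0.0920, 0)
  M1 = (+0.0920, +0.0920, 0)
  M2 = (+0.0920, -0.0920, 0)
  M3 = (-0.0920, -0.0920, 0)
Detected image corners:
  c0 = (298.085029, 365.634914) px
  c1 = (375.761219, 337.156337) px
  c2 = (361.404423, 214.790116) px
  c3 = (282.814353, 235.801279) px
Planar DLT: solve 8×8 A·h = b for H (H[2,2]=1):
  H  [+530.84580 +81.24541 +330.67639]
  H  [-41.54791 +685.43243 +287.99303]
  H  [+0.32232 +0.00246 +1.00000]
B = K⁻¹H; ‖b₁‖=0.911188, ‖b₂‖=0.911188; λ = 2/(‖b₁‖+‖b₂‖) = 1.097469, sign → tz>0 ⇒ λ=+1.097469
r₁ = λ·B[:,0] = (+0.92101,-0.16310,+0.35374); r₂ = λ·B[:,1] = (+0.17337,+0.98485,+0.00270)
r₃ = r₁×r₂ = (-0.34882,+0.05884,+0.93534); SVD([r₁ r₂ r₃]) → R = UVᵀ:
  R  [+0.92101 +0.17337 -0.34882]
  R  [-0.16310 +0.98485 +0.05884]
  R  [+0.35374 +0.00270 +0.93534]
t = (+0.02107, +0.09346, +1.09747) m
tr R = 2.841208; θ = arccos((tr R − 1)/2) = 0.401172 rad = 22.985°
axis k = ((R−Rᵀ)₃₂, (R−Rᵀ)₁₃, (R−Rᵀ)₂₁) / (2 sinθ) = (-0.071894, -0.899564, -0.430831)
rvec = θ·k = (-0.028842, -0.360880, -0.172837)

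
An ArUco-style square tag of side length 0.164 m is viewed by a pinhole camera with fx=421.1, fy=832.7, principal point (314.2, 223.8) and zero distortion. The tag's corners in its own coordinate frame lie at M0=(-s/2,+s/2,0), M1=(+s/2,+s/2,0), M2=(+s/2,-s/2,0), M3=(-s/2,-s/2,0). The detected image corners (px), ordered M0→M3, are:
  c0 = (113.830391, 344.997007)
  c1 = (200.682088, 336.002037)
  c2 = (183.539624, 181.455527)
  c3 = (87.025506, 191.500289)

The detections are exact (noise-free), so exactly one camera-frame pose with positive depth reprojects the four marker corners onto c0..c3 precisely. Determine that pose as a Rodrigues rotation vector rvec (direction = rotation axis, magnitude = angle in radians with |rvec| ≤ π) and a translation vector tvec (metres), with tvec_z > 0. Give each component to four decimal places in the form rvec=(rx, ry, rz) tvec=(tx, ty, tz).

rvec=(0.5061, -0.0119, -0.0517) tvec=(-0.2996, 0.0396, 0.7539)

Intrinsics K: fx=421.1, fy=832.7, cx=314.2, cy=223.8
Marker side s = 0.164 m; corners in marker frame (Z=0):
  M0 = (-0.0820, +0.0820, 0)
  M1 = (+0.0820, +0.0820, 0)
  M2 = (+0.0820, -0.0820, 0)
  M3 = (-0.0820, -0.0820, 0)
Detected image corners:
  c0 = (113.830391, 344.997007) px
  c1 = (200.682088, 336.002037) px
  c2 = (183.539624, 181.455527) px
  c3 = (87.025506, 191.500289) px
Planar DLT: solve 8×8 A·h = b for H (H[2,2]=1):
  H  [+557.22343 +228.04932 +146.84192]
  H  [-58.35714 +1108.59318 +267.55024]
  H  [-0.00181 +0.64305 +1.00000]
B = K⁻¹H; ‖b₁‖=1.326438, ‖b₂‖=1.326438; λ = 2/(‖b₁‖+‖b₂‖) = 0.753899, sign → tz>0 ⇒ λ=+0.753899
r₁ = λ·B[:,0] = (+0.99862,-0.05247,-0.00137); r₂ = λ·B[:,1] = (+0.04655,+0.87339,+0.48480)
r₃ = r₁×r₂ = (-0.02424,-0.48419,+0.87463); SVD([r₁ r₂ r₃]) → R = UVᵀ:
  R  [+0.99862 +0.04655 -0.02424]
  R  [-0.05247 +0.87339 -0.48419]
  R  [-0.00137 +0.48480 +0.87463]
t = (-0.29962, +0.03961, +0.75390) m
tr R = 2.746634; θ = arccos((tr R − 1)/2) = 0.508826 rad = 29.154°
axis k = ((R−Rᵀ)₃₂, (R−Rᵀ)₁₃, (R−Rᵀ)₂₁) / (2 sinθ) = (+0.994545, -0.023477, -0.101630)
rvec = θ·k = (+0.506051, -0.011946, -0.051712)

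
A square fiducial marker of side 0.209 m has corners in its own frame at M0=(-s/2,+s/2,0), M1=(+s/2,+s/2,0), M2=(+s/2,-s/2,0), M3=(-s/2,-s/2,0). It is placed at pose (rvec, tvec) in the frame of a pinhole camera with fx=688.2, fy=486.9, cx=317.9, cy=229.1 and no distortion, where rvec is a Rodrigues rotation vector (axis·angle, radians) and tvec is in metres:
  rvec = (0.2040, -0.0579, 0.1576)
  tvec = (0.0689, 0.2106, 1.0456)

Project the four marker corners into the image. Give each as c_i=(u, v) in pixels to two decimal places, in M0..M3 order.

c0=(284.73, 365.24) c1=(417.26, 377.51) c2=(443.74, 288.14) c3=(306.24, 274.03)

Intrinsics K: fx=688.2, fy=486.9, cx=317.9, cy=229.1
Marker side s = 0.209 m; corners in marker frame (Z=0):
  M0 = (-0.1045, +0.1045, 0)
  M1 = (+0.1045, +0.1045, 0)
  M2 = (+0.1045, -0.1045, 0)
  M3 = (-0.1045, -0.1045, 0)
rvec = (0.2040, -0.0579, 0.1576), |rvec| = θ = 0.26421 rad = 15.138°
Rodrigues: sinθ=0.26115, 1−cosθ=0.03470; R = I + sinθ·[k]× + (1−cosθ)·[k]×²:
    [+0.98599 -0.16164 -0.04125]
    [+0.14990 +0.96697 -0.20617]
    [+0.07321 +0.19710 +0.97765]
t = (0.0689, 0.2106, 1.0456) m
M0: Pc = R·M0+t = (-0.05103, +0.29598, +1.05855); u = 688.2·(-0.05103)/1.05855 + 317.9 = 284.7252, v = 486.9·(+0.29598)/1.05855 + 229.1 = 365.2435
M1: Pc = R·M1+t = (+0.15504, +0.32731, +1.07385); u = 688.2·(+0.15504)/1.07385 + 317.9 = 417.2634, v = 486.9·(+0.32731)/1.07385 + 229.1 = 377.5089
M2: Pc = R·M2+t = (+0.18883, +0.12522, +1.03265); u = 688.2·(+0.18883)/1.03265 + 317.9 = 443.7418, v = 486.9·(+0.12522)/1.03265 + 229.1 = 288.1402
M3: Pc = R·M3+t = (-0.01724, +0.09389, +1.01735); u = 688.2·(-0.01724)/1.01735 + 317.9 = 306.2352, v = 486.9·(+0.09389)/1.01735 + 229.1 = 274.0340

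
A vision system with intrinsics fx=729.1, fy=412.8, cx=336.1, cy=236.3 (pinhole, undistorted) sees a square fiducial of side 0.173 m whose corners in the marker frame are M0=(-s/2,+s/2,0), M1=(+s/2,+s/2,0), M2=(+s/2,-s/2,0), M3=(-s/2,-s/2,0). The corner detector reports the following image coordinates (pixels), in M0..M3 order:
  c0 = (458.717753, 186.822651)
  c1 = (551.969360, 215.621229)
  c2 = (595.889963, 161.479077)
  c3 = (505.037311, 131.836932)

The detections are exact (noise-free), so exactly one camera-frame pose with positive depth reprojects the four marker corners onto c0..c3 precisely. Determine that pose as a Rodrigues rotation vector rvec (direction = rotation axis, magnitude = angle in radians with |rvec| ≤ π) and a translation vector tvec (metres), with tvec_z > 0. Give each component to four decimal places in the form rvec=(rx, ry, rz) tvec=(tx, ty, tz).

Intrinsics K: fx=729.1, fy=412.8, cx=336.1, cy=236.3
Marker side s = 0.173 m; corners in marker frame (Z=0):
  M0 = (-0.0865, +0.0865, 0)
  M1 = (+0.0865, +0.0865, 0)
  M2 = (+0.0865, -0.0865, 0)
  M3 = (-0.0865, -0.0865, 0)
Detected image corners:
  c0 = (458.717753, 186.822651) px
  c1 = (551.969360, 215.621229) px
  c2 = (595.889963, 161.479077) px
  c3 = (505.037311, 131.836932) px
Planar DLT: solve 8×8 A·h = b for H (H[2,2]=1):
  H  [+603.14243 -305.40247 +528.60495]
  H  [+192.34853 +300.65050 +173.91048]
  H  [+0.13468 -0.08462 +1.00000]
B = K⁻¹H; ‖b₁‖=0.868803, ‖b₂‖=0.868803; λ = 2/(‖b₁‖+‖b₂‖) = 1.151009, sign → tz>0 ⇒ λ=+1.151009
r₁ = λ·B[:,0] = (+0.88070,+0.44759,+0.15502); r₂ = λ·B[:,1] = (-0.43723,+0.89406,-0.09740)
r₃ = r₁×r₂ = (-0.18220,+0.01800,+0.98310); SVD([r₁ r₂ r₃]) → R = UVᵀ:
  R  [+0.88070 -0.43723 -0.18220]
  R  [+0.44759 +0.89406 +0.01800]
  R  [+0.15502 -0.09740 +0.98310]
t = (+0.30390, -0.17396, +1.15101) m
tr R = 2.757859; θ = arccos((tr R − 1)/2) = 0.497183 rad = 28.486°
axis k = ((R−Rᵀ)₃₂, (R−Rᵀ)₁₃, (R−Rᵀ)₂₁) / (2 sinθ) = (-0.120984, -0.353513, +0.927573)
rvec = θ·k = (-0.060151, -0.175761, +0.461173)

rvec=(-0.0602, -0.1758, 0.4612) tvec=(0.3039, -0.1740, 1.1510)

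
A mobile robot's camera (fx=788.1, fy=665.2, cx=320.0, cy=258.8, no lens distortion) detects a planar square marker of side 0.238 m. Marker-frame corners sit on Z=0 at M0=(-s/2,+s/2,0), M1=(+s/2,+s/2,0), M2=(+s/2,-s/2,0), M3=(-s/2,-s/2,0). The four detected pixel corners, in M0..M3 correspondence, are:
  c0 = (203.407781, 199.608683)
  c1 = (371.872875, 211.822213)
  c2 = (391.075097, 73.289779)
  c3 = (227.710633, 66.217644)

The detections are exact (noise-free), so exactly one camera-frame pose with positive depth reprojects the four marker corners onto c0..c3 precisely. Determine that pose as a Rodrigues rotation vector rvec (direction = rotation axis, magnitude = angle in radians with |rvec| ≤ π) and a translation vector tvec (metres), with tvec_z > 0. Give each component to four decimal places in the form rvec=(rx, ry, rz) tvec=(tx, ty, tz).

Intrinsics K: fx=788.1, fy=665.2, cx=320.0, cy=258.8
Marker side s = 0.238 m; corners in marker frame (Z=0):
  M0 = (-0.1190, +0.1190, 0)
  M1 = (+0.1190, +0.1190, 0)
  M2 = (+0.1190, -0.1190, 0)
  M3 = (-0.1190, -0.1190, 0)
Detected image corners:
  c0 = (203.407781, 199.608683) px
  c1 = (371.872875, 211.822213) px
  c2 = (391.075097, 73.289779) px
  c3 = (227.710633, 66.217644) px
Planar DLT: solve 8×8 A·h = b for H (H[2,2]=1):
  H  [+652.64764 -135.95168 +297.24449]
  H  [+19.89269 +550.60712 +136.44718]
  H  [-0.14835 -0.14862 +1.00000]
B = K⁻¹H; ‖b₁‖=0.904915, ‖b₂‖=0.904915; λ = 2/(‖b₁‖+‖b₂‖) = 1.105076, sign → tz>0 ⇒ λ=+1.105076
r₁ = λ·B[:,0] = (+0.98171,+0.09683,-0.16393); r₂ = λ·B[:,1] = (-0.12395,+0.97860,-0.16424)
r₃ = r₁×r₂ = (+0.14452,+0.18155,+0.97270); SVD([r₁ r₂ r₃]) → R = UVᵀ:
  R  [+0.98171 -0.12395 +0.14452]
  R  [+0.09683 +0.97860 +0.18155]
  R  [-0.16393 -0.16424 +0.97270]
t = (-0.03191, -0.20326, +1.10508) m
tr R = 2.933015; θ = arccos((tr R − 1)/2) = 0.259543 rad = 14.871°
axis k = ((R−Rᵀ)₃₂, (R−Rᵀ)₁₃, (R−Rᵀ)₂₁) / (2 sinθ) = (-0.673681, +0.600956, +0.430122)
rvec = θ·k = (-0.174849, +0.155974, +0.111635)

rvec=(-0.1748, 0.1560, 0.1116) tvec=(-0.0319, -0.2033, 1.1051)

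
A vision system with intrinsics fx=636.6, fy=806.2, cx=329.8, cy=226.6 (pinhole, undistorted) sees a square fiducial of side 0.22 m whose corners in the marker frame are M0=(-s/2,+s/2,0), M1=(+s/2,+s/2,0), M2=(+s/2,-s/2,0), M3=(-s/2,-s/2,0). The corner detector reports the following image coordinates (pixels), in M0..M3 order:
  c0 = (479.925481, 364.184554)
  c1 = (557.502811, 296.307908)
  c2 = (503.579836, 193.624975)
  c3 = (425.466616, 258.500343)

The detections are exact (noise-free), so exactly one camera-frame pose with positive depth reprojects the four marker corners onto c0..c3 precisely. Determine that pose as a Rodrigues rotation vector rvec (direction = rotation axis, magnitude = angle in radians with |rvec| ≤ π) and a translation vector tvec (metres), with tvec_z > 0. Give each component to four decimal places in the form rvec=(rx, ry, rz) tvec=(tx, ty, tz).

rvec=(-0.1009, -0.1297, -0.5662) tvec=(0.3657, 0.0907, 1.4356)

Intrinsics K: fx=636.6, fy=806.2, cx=329.8, cy=226.6
Marker side s = 0.22 m; corners in marker frame (Z=0):
  M0 = (-0.1100, +0.1100, 0)
  M1 = (+0.1100, +0.1100, 0)
  M2 = (+0.1100, -0.1100, 0)
  M3 = (-0.1100, -0.1100, 0)
Detected image corners:
  c0 = (479.925481, 364.184554) px
  c1 = (557.502811, 296.307908) px
  c2 = (503.579836, 193.624975) px
  c3 = (425.466616, 258.500343) px
Planar DLT: solve 8×8 A·h = b for H (H[2,2]=1):
  H  [+405.23286 +225.92058 +491.94259]
  H  [-272.60465 +461.94800 +277.53524]
  H  [+0.10452 -0.04147 +1.00000]
B = K⁻¹H; ‖b₁‖=0.696557, ‖b₂‖=0.696557; λ = 2/(‖b₁‖+‖b₂‖) = 1.435634, sign → tz>0 ⇒ λ=+1.435634
r₁ = λ·B[:,0] = (+0.83613,-0.52761,+0.15006); r₂ = λ·B[:,1] = (+0.54033,+0.83934,-0.05954)
r₃ = r₁×r₂ = (-0.09454,+0.13086,+0.98688); SVD([r₁ r₂ r₃]) → R = UVᵀ:
  R  [+0.83613 +0.54033 -0.09454]
  R  [-0.52761 +0.83934 +0.13086]
  R  [+0.15006 -0.05954 +0.98688]
t = (+0.36566, +0.09070, +1.43563) m
tr R = 2.662353; θ = arccos((tr R − 1)/2) = 0.589576 rad = 33.780°
axis k = ((R−Rᵀ)₃₂, (R−Rᵀ)₁₃, (R−Rᵀ)₂₁) / (2 sinθ) = (-0.171217, -0.219953, -0.960367)
rvec = θ·k = (-0.100946, -0.129679, -0.566210)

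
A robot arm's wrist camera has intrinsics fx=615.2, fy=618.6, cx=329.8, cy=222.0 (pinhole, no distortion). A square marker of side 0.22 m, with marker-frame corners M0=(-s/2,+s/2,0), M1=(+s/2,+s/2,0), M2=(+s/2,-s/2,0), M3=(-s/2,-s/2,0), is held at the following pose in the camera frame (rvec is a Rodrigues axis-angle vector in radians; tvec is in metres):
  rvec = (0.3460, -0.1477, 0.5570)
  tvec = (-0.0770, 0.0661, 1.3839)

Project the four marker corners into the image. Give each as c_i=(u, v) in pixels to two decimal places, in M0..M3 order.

c0=(228.47, 266.20) c1=(310.98, 311.08) c2=(363.22, 236.78) c3=(278.86, 186.97)

Intrinsics K: fx=615.2, fy=618.6, cx=329.8, cy=222.0
Marker side s = 0.22 m; corners in marker frame (Z=0):
  M0 = (-0.1100, +0.1100, 0)
  M1 = (+0.1100, +0.1100, 0)
  M2 = (+0.1100, -0.1100, 0)
  M3 = (-0.1100, -0.1100, 0)
rvec = (0.3460, -0.1477, 0.5570), |rvec| = θ = 0.67215 rad = 38.511°
Rodrigues: sinθ=0.62267, 1−cosθ=0.21751; R = I + sinθ·[k]× + (1−cosθ)·[k]×²:
    [+0.84013 -0.54060 -0.04404]
    [+0.49139 +0.79299 -0.36014]
    [+0.22961 +0.28092 +0.93186]
t = (-0.0770, 0.0661, 1.3839) m
M0: Pc = R·M0+t = (-0.22888, +0.09928, +1.38954); u = 615.2·(-0.22888)/1.38954 + 329.8 = 228.4668, v = 618.6·(+0.09928)/1.38954 + 222.0 = 266.1958
M1: Pc = R·M1+t = (-0.04405, +0.20738, +1.44006); u = 615.2·(-0.04405)/1.44006 + 329.8 = 310.9806, v = 618.6·(+0.20738)/1.44006 + 222.0 = 311.0843
M2: Pc = R·M2+t = (+0.07488, +0.03292, +1.37826); u = 615.2·(+0.07488)/1.37826 + 329.8 = 363.2235, v = 618.6·(+0.03292)/1.37826 + 222.0 = 236.7773
M3: Pc = R·M3+t = (-0.10995, -0.07518, +1.32774); u = 615.2·(-0.10995)/1.32774 + 329.8 = 278.8565, v = 618.6·(-0.07518)/1.32774 + 222.0 = 186.9723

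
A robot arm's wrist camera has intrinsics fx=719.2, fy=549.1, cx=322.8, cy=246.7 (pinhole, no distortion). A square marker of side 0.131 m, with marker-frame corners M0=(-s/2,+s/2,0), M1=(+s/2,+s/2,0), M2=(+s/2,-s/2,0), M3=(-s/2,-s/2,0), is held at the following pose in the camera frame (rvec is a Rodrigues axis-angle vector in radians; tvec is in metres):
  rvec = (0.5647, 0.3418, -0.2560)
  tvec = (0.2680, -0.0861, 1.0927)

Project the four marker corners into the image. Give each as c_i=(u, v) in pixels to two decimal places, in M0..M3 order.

c0=(466.57, 235.55) c1=(551.38, 225.71) c2=(535.37, 167.83) c3=(446.42, 180.91)

Intrinsics K: fx=719.2, fy=549.1, cx=322.8, cy=246.7
Marker side s = 0.131 m; corners in marker frame (Z=0):
  M0 = (-0.0655, +0.0655, 0)
  M1 = (+0.0655, +0.0655, 0)
  M2 = (+0.0655, -0.0655, 0)
  M3 = (-0.0655, -0.0655, 0)
rvec = (0.5647, 0.3418, -0.2560), |rvec| = θ = 0.70799 rad = 40.565°
Rodrigues: sinθ=0.65031, 1−cosθ=0.24033; R = I + sinθ·[k]× + (1−cosθ)·[k]×²:
    [+0.91256 +0.32769 +0.24464]
    [-0.14260 +0.81568 -0.56065]
    [-0.38327 +0.47674 +0.79109]
t = (0.2680, -0.0861, 1.0927) m
M0: Pc = R·M0+t = (+0.22969, -0.02333, +1.14903); u = 719.2·(+0.22969)/1.14903 + 322.8 = 466.5677, v = 549.1·(-0.02333)/1.14903 + 246.7 = 235.5499
M1: Pc = R·M1+t = (+0.34924, -0.04201, +1.09882); u = 719.2·(+0.34924)/1.09882 + 322.8 = 551.3818, v = 549.1·(-0.04201)/1.09882 + 246.7 = 225.7054
M2: Pc = R·M2+t = (+0.30631, -0.14887, +1.03637); u = 719.2·(+0.30631)/1.03637 + 322.8 = 535.3668, v = 549.1·(-0.14887)/1.03637 + 246.7 = 167.8254
M3: Pc = R·M3+t = (+0.18676, -0.13019, +1.08658); u = 719.2·(+0.18676)/1.08658 + 322.8 = 446.4179, v = 549.1·(-0.13019)/1.08658 + 246.7 = 180.9102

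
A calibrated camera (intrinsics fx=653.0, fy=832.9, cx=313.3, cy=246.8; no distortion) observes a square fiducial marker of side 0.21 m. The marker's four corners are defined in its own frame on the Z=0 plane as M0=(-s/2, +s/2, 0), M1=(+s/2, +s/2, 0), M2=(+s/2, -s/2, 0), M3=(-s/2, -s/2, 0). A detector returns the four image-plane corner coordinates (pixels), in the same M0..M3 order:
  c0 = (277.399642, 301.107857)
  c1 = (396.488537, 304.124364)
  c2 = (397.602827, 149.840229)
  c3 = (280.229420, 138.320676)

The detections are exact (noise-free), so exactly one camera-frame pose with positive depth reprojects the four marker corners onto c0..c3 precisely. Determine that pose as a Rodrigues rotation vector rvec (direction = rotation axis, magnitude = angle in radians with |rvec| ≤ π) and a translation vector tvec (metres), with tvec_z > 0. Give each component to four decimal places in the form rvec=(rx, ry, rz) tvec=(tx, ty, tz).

rvec=(-0.0681, -0.2892, 0.0285) tvec=(0.0442, -0.0315, 1.0989)

Intrinsics K: fx=653.0, fy=832.9, cx=313.3, cy=246.8
Marker side s = 0.21 m; corners in marker frame (Z=0):
  M0 = (-0.1050, +0.1050, 0)
  M1 = (+0.1050, +0.1050, 0)
  M2 = (+0.1050, -0.1050, 0)
  M3 = (-0.1050, -0.1050, 0)
Detected image corners:
  c0 = (277.399642, 301.107857) px
  c1 = (396.488537, 304.124364) px
  c2 = (397.602827, 149.840229) px
  c3 = (280.229420, 138.320676) px
Planar DLT: solve 8×8 A·h = b for H (H[2,2]=1):
  H  [+650.29017 -31.17224 +339.54058]
  H  [+92.45485 +739.91310 +222.90767]
  H  [+0.25837 -0.06478 +1.00000]
B = K⁻¹H; ‖b₁‖=0.910016, ‖b₂‖=0.910016; λ = 2/(‖b₁‖+‖b₂‖) = 1.098882, sign → tz>0 ⇒ λ=+1.098882
r₁ = λ·B[:,0] = (+0.95810,+0.03785,+0.28392); r₂ = λ·B[:,1] = (-0.01830,+0.99729,-0.07119)
r₃ = r₁×r₂ = (-0.28585,+0.06301,+0.95620); SVD([r₁ r₂ r₃]) → R = UVᵀ:
  R  [+0.95810 -0.01830 -0.28585]
  R  [+0.03785 +0.99729 +0.06301]
  R  [+0.28392 -0.07119 +0.95620]
t = (+0.04416, -0.03152, +1.09888) m
tr R = 2.911595; θ = arccos((tr R − 1)/2) = 0.298435 rad = 17.099°
axis k = ((R−Rᵀ)₃₂, (R−Rᵀ)₁₃, (R−Rᵀ)₂₁) / (2 sinθ) = (-0.228213, -0.968918, +0.095487)
rvec = θ·k = (-0.068107, -0.289159, +0.028497)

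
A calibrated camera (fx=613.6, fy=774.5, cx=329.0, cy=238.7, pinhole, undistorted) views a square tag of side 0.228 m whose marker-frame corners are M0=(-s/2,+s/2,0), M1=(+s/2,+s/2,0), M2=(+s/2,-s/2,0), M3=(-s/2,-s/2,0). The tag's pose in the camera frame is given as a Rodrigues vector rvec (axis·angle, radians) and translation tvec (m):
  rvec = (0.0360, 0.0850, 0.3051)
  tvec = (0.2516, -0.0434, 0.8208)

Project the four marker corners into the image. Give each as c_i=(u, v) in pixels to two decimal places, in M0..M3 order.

c0=(409.26, 267.35) c1=(573.65, 333.11) c2=(628.77, 125.66) c3=(460.99, 63.51)

Intrinsics K: fx=613.6, fy=774.5, cx=329.0, cy=238.7
Marker side s = 0.228 m; corners in marker frame (Z=0):
  M0 = (-0.1140, +0.1140, 0)
  M1 = (+0.1140, +0.1140, 0)
  M2 = (+0.1140, -0.1140, 0)
  M3 = (-0.1140, -0.1140, 0)
rvec = (0.0360, 0.0850, 0.3051), |rvec| = θ = 0.31876 rad = 18.264°
Rodrigues: sinθ=0.31339, 1−cosθ=0.05037; R = I + sinθ·[k]× + (1−cosθ)·[k]×²:
    [+0.95027 -0.29844 +0.08901]
    [+0.30148 +0.95321 -0.02254]
    [-0.07812 +0.04825 +0.99578]
t = (0.2516, -0.0434, 0.8208) m
M0: Pc = R·M0+t = (+0.10925, +0.03090, +0.83521); u = 613.6·(+0.10925)/0.83521 + 329.0 = 409.2604, v = 774.5·(+0.03090)/0.83521 + 238.7 = 267.3515
M1: Pc = R·M1+t = (+0.32591, +0.09963, +0.81739); u = 613.6·(+0.32591)/0.81739 + 329.0 = 573.6520, v = 774.5·(+0.09963)/0.81739 + 238.7 = 333.1054
M2: Pc = R·M2+t = (+0.39395, -0.11770, +0.80639); u = 613.6·(+0.39395)/0.80639 + 329.0 = 628.7662, v = 774.5·(-0.11770)/0.80639 + 238.7 = 125.6577
M3: Pc = R·M3+t = (+0.17729, -0.18643, +0.82421); u = 613.6·(+0.17729)/0.82421 + 329.0 = 460.9893, v = 774.5·(-0.18643)/0.82421 + 238.7 = 63.5093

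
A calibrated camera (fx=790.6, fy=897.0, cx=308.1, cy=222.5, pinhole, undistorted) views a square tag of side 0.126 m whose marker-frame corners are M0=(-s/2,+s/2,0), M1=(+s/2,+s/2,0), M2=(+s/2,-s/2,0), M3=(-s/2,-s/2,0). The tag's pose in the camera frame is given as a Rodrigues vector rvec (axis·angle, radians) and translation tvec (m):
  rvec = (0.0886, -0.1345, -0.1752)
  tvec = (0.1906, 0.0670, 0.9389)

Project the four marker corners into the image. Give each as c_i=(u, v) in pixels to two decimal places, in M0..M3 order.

Intrinsics K: fx=790.6, fy=897.0, cx=308.1, cy=222.5
Marker side s = 0.126 m; corners in marker frame (Z=0):
  M0 = (-0.0630, +0.0630, 0)
  M1 = (+0.0630, +0.0630, 0)
  M2 = (+0.0630, -0.0630, 0)
  M3 = (-0.0630, -0.0630, 0)
rvec = (0.0886, -0.1345, -0.1752), |rvec| = θ = 0.23798 rad = 13.635°
Rodrigues: sinθ=0.23574, 1−cosθ=0.02818; R = I + sinθ·[k]× + (1−cosθ)·[k]×²:
    [+0.97572 +0.16762 -0.14096]
    [-0.17948 +0.98082 -0.07604]
    [+0.12551 +0.09949 +0.98709]
t = (0.1906, 0.0670, 0.9389) m
M0: Pc = R·M0+t = (+0.13969, +0.14010, +0.93726); u = 790.6·(+0.13969)/0.93726 + 308.1 = 425.9312, v = 897.0·(+0.14010)/0.93726 + 222.5 = 356.5808
M1: Pc = R·M1+t = (+0.26263, +0.11748, +0.95308); u = 790.6·(+0.26263)/0.95308 + 308.1 = 525.9587, v = 897.0·(+0.11748)/0.95308 + 222.5 = 333.0719
M2: Pc = R·M2+t = (+0.24151, -0.00610, +0.94054); u = 790.6·(+0.24151)/0.94054 + 308.1 = 511.1092, v = 897.0·(-0.00610)/0.94054 + 222.5 = 216.6835
M3: Pc = R·M3+t = (+0.11857, +0.01652, +0.92472); u = 790.6·(+0.11857)/0.92472 + 308.1 = 409.4717, v = 897.0·(+0.01652)/0.92472 + 222.5 = 238.5206

c0=(425.93, 356.58) c1=(525.96, 333.07) c2=(511.11, 216.68) c3=(409.47, 238.52)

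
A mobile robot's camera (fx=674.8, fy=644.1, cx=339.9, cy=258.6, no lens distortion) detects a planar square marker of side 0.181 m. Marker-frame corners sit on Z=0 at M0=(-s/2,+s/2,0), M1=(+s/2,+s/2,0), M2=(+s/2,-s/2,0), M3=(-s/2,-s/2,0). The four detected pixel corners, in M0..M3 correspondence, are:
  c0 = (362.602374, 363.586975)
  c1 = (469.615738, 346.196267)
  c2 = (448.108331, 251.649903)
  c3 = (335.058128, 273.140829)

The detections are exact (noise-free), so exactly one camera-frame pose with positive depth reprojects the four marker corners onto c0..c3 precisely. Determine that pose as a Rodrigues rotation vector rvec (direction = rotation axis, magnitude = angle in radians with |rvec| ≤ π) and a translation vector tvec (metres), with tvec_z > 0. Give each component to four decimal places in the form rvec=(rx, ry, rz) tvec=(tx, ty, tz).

rvec=(0.4052, 0.1478, -0.2343) tvec=(0.1024, 0.0873, 1.0890)

Intrinsics K: fx=674.8, fy=644.1, cx=339.9, cy=258.6
Marker side s = 0.181 m; corners in marker frame (Z=0):
  M0 = (-0.0905, +0.0905, 0)
  M1 = (+0.0905, +0.0905, 0)
  M2 = (+0.0905, -0.0905, 0)
  M3 = (-0.0905, -0.0905, 0)
Detected image corners:
  c0 = (362.602374, 363.586975) px
  c1 = (469.615738, 346.196267) px
  c2 = (448.108331, 251.649903) px
  c3 = (335.058128, 273.140829) px
Planar DLT: solve 8×8 A·h = b for H (H[2,2]=1):
  H  [+537.49285 +273.75735 +403.36355]
  H  [-160.48077 +616.31516 +310.22593]
  H  [-0.17309 +0.34170 +1.00000]
B = K⁻¹H; ‖b₁‖=0.918247, ‖b₂‖=0.918247; λ = 2/(‖b₁‖+‖b₂‖) = 1.089031, sign → tz>0 ⇒ λ=+1.089031
r₁ = λ·B[:,0] = (+0.96239,-0.19566,-0.18850); r₂ = λ·B[:,1] = (+0.25437,+0.89265,+0.37212)
r₃ = r₁×r₂ = (+0.09546,-0.40607,+0.90884); SVD([r₁ r₂ r₃]) → R = UVᵀ:
  R  [+0.96239 +0.25437 +0.09546]
  R  [-0.19566 +0.89265 -0.40607]
  R  [-0.18850 +0.37212 +0.90884]
t = (+0.10242, +0.08729, +1.08903) m
tr R = 2.763876; θ = arccos((tr R − 1)/2) = 0.490838 rad = 28.123°
axis k = ((R−Rᵀ)₃₂, (R−Rᵀ)₁₃, (R−Rᵀ)₂₁) / (2 sinθ) = (+0.825470, +0.301208, -0.477360)
rvec = θ·k = (+0.405172, +0.147844, -0.234307)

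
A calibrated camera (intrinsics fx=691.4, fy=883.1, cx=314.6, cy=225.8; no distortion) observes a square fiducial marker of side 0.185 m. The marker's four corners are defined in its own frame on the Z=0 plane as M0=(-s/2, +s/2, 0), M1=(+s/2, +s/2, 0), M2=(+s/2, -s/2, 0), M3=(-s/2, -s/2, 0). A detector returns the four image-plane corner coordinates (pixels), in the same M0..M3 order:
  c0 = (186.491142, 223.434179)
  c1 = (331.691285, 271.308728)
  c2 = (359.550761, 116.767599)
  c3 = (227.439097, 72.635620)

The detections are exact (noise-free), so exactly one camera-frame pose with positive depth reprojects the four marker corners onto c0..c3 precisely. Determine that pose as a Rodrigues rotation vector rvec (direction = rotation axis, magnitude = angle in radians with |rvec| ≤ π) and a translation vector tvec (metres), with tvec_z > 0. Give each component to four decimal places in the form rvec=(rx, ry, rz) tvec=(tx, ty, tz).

rvec=(-0.4650, -0.0768, 0.2445) tvec=(-0.0484, -0.0591, 0.8958)

Intrinsics K: fx=691.4, fy=883.1, cx=314.6, cy=225.8
Marker side s = 0.185 m; corners in marker frame (Z=0):
  M0 = (-0.0925, +0.0925, 0)
  M1 = (+0.0925, +0.0925, 0)
  M2 = (+0.0925, -0.0925, 0)
  M3 = (-0.0925, -0.0925, 0)
Detected image corners:
  c0 = (186.491142, 223.434179) px
  c1 = (331.691285, 271.308728) px
  c2 = (359.550761, 116.767599) px
  c3 = (227.439097, 72.635620) px
Planar DLT: solve 8×8 A·h = b for H (H[2,2]=1):
  H  [+753.29829 -325.52376 +277.22390]
  H  [+251.57372 +738.82901 +167.51037]
  H  [+0.01976 -0.50534 +1.00000]
B = K⁻¹H; ‖b₁‖=1.116353, ‖b₂‖=1.116353; λ = 2/(‖b₁‖+‖b₂‖) = 0.895774, sign → tz>0 ⇒ λ=+0.895774
r₁ = λ·B[:,0] = (+0.96791,+0.25066,+0.01770); r₂ = λ·B[:,1] = (-0.21577,+0.86518,-0.45267)
r₃ = r₁×r₂ = (-0.12878,+0.43433,+0.89150); SVD([r₁ r₂ r₃]) → R = UVᵀ:
  R  [+0.96791 -0.21577 -0.12878]
  R  [+0.25066 +0.86518 +0.43433]
  R  [+0.01770 -0.45267 +0.89150]
t = (-0.04842, -0.05913, +0.89577) m
tr R = 2.724592; θ = arccos((tr R − 1)/2) = 0.531010 rad = 30.425°
axis k = ((R−Rᵀ)₃₂, (R−Rᵀ)₁₃, (R−Rᵀ)₂₁) / (2 sinθ) = (-0.875781, -0.144633, +0.460531)
rvec = θ·k = (-0.465049, -0.076802, +0.244547)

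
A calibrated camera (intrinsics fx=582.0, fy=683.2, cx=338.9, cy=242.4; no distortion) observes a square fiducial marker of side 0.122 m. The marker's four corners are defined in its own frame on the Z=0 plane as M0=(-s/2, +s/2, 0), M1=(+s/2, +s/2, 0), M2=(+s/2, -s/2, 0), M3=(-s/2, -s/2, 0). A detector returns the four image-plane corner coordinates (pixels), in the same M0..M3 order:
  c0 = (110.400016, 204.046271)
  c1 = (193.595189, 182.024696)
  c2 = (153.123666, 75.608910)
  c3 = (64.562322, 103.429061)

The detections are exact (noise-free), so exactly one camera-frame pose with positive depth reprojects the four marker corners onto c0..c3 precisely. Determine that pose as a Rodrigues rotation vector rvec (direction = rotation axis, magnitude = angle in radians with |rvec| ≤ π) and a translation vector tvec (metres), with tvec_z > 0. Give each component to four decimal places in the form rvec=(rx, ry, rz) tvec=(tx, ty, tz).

Intrinsics K: fx=582.0, fy=683.2, cx=338.9, cy=242.4
Marker side s = 0.122 m; corners in marker frame (Z=0):
  M0 = (-0.0610, +0.0610, 0)
  M1 = (+0.0610, +0.0610, 0)
  M2 = (+0.0610, -0.0610, 0)
  M3 = (-0.0610, -0.0610, 0)
Detected image corners:
  c0 = (110.400016, 204.046271) px
  c1 = (193.595189, 182.024696) px
  c2 = (153.123666, 75.608910) px
  c3 = (64.562322, 103.429061) px
Planar DLT: solve 8×8 A·h = b for H (H[2,2]=1):
  H  [+663.95720 +440.56169 +130.50786]
  H  [-245.63525 +941.69026 +143.59736]
  H  [-0.29960 +0.66273 +1.00000]
B = K⁻¹H; ‖b₁‖=1.372532, ‖b₂‖=1.372532; λ = 2/(‖b₁‖+‖b₂‖) = 0.728580, sign → tz>0 ⇒ λ=+0.728580
r₁ = λ·B[:,0] = (+0.95829,-0.18450,-0.21828); r₂ = λ·B[:,1] = (+0.27035,+0.83292,+0.48285)
r₃ = r₁×r₂ = (+0.09272,-0.52172,+0.84806); SVD([r₁ r₂ r₃]) → R = UVᵀ:
  R  [+0.95829 +0.27035 +0.09272]
  R  [-0.18450 +0.83292 -0.52172]
  R  [-0.21828 +0.48285 +0.84806]
t = (-0.26088, -0.10537, +0.72858) m
tr R = 2.639270; θ = arccos((tr R − 1)/2) = 0.610023 rad = 34.952°
axis k = ((R−Rᵀ)₃₂, (R−Rᵀ)₁₃, (R−Rᵀ)₂₁) / (2 sinθ) = (+0.876768, +0.271439, -0.396988)
rvec = θ·k = (+0.534848, +0.165584, -0.242172)

rvec=(0.5348, 0.1656, -0.2422) tvec=(-0.2609, -0.1054, 0.7286)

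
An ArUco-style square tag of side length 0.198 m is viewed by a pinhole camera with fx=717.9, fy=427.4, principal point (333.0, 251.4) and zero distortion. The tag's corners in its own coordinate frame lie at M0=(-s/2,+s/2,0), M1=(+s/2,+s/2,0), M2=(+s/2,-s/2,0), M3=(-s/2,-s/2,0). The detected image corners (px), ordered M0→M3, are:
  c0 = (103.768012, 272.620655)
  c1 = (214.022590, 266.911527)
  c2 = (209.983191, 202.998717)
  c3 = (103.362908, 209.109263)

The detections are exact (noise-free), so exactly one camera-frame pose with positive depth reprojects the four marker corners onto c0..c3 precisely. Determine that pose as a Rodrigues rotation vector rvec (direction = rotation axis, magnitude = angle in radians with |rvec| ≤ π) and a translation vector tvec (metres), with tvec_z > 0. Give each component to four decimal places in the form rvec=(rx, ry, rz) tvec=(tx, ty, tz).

rvec=(-0.2154, 0.0703, -0.0811) tvec=(-0.3139, -0.0421, 1.2842)

Intrinsics K: fx=717.9, fy=427.4, cx=333.0, cy=251.4
Marker side s = 0.198 m; corners in marker frame (Z=0):
  M0 = (-0.0990, +0.0990, 0)
  M1 = (+0.0990, +0.0990, 0)
  M2 = (+0.0990, -0.0990, 0)
  M3 = (-0.0990, -0.0990, 0)
Detected image corners:
  c0 = (103.768012, 272.620655) px
  c1 = (214.022590, 266.911527) px
  c2 = (209.983191, 202.998717) px
  c3 = (103.362908, 209.109263) px
Planar DLT: solve 8×8 A·h = b for H (H[2,2]=1):
  H  [+540.02692 -15.37410 +157.51107]
  H  [-41.14901 +281.73414 +237.39315]
  H  [-0.04743 -0.16830 +1.00000]
B = K⁻¹H; ‖b₁‖=0.778692, ‖b₂‖=0.778692; λ = 2/(‖b₁‖+‖b₂‖) = 1.284204, sign → tz>0 ⇒ λ=+1.284204
r₁ = λ·B[:,0] = (+0.99427,-0.08781,-0.06091); r₂ = λ·B[:,1] = (+0.07275,+0.97365,-0.21613)
r₃ = r₁×r₂ = (+0.07829,+0.21046,+0.97446); SVD([r₁ r₂ r₃]) → R = UVᵀ:
  R  [+0.99427 +0.07275 +0.07829]
  R  [-0.08781 +0.97365 +0.21046]
  R  [-0.06091 -0.21613 +0.97446]
t = (-0.31392, -0.04209, +1.28420) m
tr R = 2.942388; θ = arccos((tr R − 1)/2) = 0.240606 rad = 13.786°
axis k = ((R−Rᵀ)₃₂, (R−Rᵀ)₁₃, (R−Rᵀ)₂₁) / (2 sinθ) = (-0.895093, +0.292074, -0.336900)
rvec = θ·k = (-0.215364, +0.070275, -0.081060)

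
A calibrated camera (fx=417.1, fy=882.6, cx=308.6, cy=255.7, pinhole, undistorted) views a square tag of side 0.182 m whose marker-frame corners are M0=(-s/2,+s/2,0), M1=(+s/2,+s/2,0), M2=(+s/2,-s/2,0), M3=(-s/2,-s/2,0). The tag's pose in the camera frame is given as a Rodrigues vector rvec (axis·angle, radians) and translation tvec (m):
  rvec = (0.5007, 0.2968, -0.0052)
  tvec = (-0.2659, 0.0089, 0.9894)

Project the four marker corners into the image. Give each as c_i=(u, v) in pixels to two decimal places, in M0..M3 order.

c0=(172.20, 324.68) c1=(237.43, 338.93) c2=(224.43, 193.51) c3=(154.12, 185.66)

Intrinsics K: fx=417.1, fy=882.6, cx=308.6, cy=255.7
Marker side s = 0.182 m; corners in marker frame (Z=0):
  M0 = (-0.0910, +0.0910, 0)
  M1 = (+0.0910, +0.0910, 0)
  M2 = (+0.0910, -0.0910, 0)
  M3 = (-0.0910, -0.0910, 0)
rvec = (0.5007, 0.2968, -0.0052), |rvec| = θ = 0.58208 rad = 33.351°
Rodrigues: sinθ=0.54976, 1−cosθ=0.16468; R = I + sinθ·[k]× + (1−cosθ)·[k]×²:
    [+0.95717 +0.07714 +0.27906]
    [+0.06732 +0.87814 -0.47365]
    [-0.28159 +0.47215 +0.83533]
t = (-0.2659, 0.0089, 0.9894) m
M0: Pc = R·M0+t = (-0.34598, +0.08268, +1.05799); u = 417.1·(-0.34598)/1.05799 + 308.6 = 172.2004, v = 882.6·(+0.08268)/1.05799 + 255.7 = 324.6773
M1: Pc = R·M1+t = (-0.17178, +0.09494, +1.00674); u = 417.1·(-0.17178)/1.00674 + 308.6 = 237.4313, v = 882.6·(+0.09494)/1.00674 + 255.7 = 338.9297
M2: Pc = R·M2+t = (-0.18582, -0.06488, +0.92081); u = 417.1·(-0.18582)/0.92081 + 308.6 = 224.4302, v = 882.6·(-0.06488)/0.92081 + 255.7 = 193.5080
M3: Pc = R·M3+t = (-0.36002, -0.07714, +0.97206); u = 417.1·(-0.36002)/0.97206 + 308.6 = 154.1182, v = 882.6·(-0.07714)/0.97206 + 255.7 = 185.6625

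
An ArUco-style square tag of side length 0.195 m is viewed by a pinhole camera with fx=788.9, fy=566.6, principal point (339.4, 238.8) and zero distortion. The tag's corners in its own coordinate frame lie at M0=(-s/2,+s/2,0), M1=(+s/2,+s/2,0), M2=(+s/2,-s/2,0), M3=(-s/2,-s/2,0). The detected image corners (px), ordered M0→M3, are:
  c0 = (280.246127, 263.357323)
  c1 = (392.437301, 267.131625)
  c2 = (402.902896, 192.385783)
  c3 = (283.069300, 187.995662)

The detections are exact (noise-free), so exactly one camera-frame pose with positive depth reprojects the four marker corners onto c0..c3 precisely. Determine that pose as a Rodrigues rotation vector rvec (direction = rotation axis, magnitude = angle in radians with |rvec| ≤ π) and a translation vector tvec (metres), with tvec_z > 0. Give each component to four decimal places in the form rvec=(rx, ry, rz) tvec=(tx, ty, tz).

Intrinsics K: fx=788.9, fy=566.6, cx=339.4, cy=238.8
Marker side s = 0.195 m; corners in marker frame (Z=0):
  M0 = (-0.0975, +0.0975, 0)
  M1 = (+0.0975, +0.0975, 0)
  M2 = (+0.0975, -0.0975, 0)
  M3 = (-0.0975, -0.0975, 0)
Detected image corners:
  c0 = (280.246127, 263.357323) px
  c1 = (392.437301, 267.131625) px
  c2 = (402.902896, 192.385783) px
  c3 = (283.069300, 187.995662) px
Planar DLT: solve 8×8 A·h = b for H (H[2,2]=1):
  H  [+602.31320 +81.08779 +339.68768]
  H  [+26.26295 +462.12431 +228.96331]
  H  [+0.02363 +0.33918 +1.00000]
B = K⁻¹H; ‖b₁‖=0.754568, ‖b₂‖=0.754568; λ = 2/(‖b₁‖+‖b₂‖) = 1.325262, sign → tz>0 ⇒ λ=+1.325262
r₁ = λ·B[:,0] = (+0.99835,+0.04823,+0.03131); r₂ = λ·B[:,1] = (-0.05717,+0.89145,+0.44950)
r₃ = r₁×r₂ = (-0.00624,-0.45055,+0.89273); SVD([r₁ r₂ r₃]) → R = UVᵀ:
  R  [+0.99835 -0.05717 -0.00624]
  R  [+0.04823 +0.89145 -0.45055]
  R  [+0.03131 +0.44950 +0.89273]
t = (+0.00048, -0.02301, +1.32526) m
tr R = 2.782525; θ = arccos((tr R − 1)/2) = 0.470674 rad = 26.968°
axis k = ((R−Rᵀ)₃₂, (R−Rᵀ)₁₃, (R−Rᵀ)₂₁) / (2 sinθ) = (+0.992362, -0.041402, +0.116206)
rvec = θ·k = (+0.467079, -0.019487, +0.054695)

rvec=(0.4671, -0.0195, 0.0547) tvec=(0.0005, -0.0230, 1.3253)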